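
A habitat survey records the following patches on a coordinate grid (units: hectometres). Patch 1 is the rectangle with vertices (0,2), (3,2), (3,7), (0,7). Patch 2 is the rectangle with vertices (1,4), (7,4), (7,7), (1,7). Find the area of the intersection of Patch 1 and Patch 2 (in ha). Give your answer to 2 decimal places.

|Patch 1∩Patch 2|: x∈[1,3], y∈[4,7] → 2·3 = 6.

6.00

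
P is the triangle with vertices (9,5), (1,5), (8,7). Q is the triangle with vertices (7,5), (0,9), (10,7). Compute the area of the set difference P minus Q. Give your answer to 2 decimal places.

|P| = 8, |P∩Q| = 3.5714.
|P ∖ Q| = |P| − |P∩Q| = 8 − 3.5714 = 4.43.

4.43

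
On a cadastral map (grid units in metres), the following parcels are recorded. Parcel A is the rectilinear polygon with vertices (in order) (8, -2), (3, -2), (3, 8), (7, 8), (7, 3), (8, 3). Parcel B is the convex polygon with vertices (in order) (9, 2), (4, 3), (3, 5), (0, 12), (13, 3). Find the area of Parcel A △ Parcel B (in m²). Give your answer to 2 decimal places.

50.33

|Parcel A| = 45, |Parcel B| = 45.5, |Parcel A∩Parcel B| = 20.0829.
|Parcel A △ Parcel B| = |Parcel A| + |Parcel B| − 2·|Parcel A∩Parcel B| = 45 + 45.5 − 40.1658 = 50.33.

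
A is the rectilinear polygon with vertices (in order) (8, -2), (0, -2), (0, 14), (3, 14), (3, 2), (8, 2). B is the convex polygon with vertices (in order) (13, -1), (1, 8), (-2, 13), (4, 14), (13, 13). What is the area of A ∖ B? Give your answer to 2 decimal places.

50.58

|A| = 68, |A∩B| = 17.4167.
|A ∖ B| = |A| − |A∩B| = 68 − 17.4167 = 50.58.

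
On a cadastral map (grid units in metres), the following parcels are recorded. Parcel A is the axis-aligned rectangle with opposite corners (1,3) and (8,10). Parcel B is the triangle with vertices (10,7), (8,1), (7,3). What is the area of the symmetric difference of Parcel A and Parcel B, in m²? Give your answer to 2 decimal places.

|Parcel A| = 49, |Parcel B| = 5, |Parcel A∩Parcel B| = 0.6667.
|Parcel A △ Parcel B| = |Parcel A| + |Parcel B| − 2·|Parcel A∩Parcel B| = 49 + 5 − 1.3333 = 52.67.

52.67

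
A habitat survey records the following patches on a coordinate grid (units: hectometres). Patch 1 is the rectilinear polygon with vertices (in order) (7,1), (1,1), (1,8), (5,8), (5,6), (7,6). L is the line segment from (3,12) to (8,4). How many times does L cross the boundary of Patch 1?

2

The segment meets the boundary at (7,5.6), (6.75,6).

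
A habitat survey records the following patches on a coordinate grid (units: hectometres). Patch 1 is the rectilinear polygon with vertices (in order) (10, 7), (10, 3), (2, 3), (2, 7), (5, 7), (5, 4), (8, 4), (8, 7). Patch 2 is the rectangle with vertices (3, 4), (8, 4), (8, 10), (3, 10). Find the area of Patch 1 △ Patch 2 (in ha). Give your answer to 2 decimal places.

41.00

|Patch 1| = 23, |Patch 2| = 30, |Patch 1∩Patch 2| = 6.
|Patch 1 △ Patch 2| = |Patch 1| + |Patch 2| − 2·|Patch 1∩Patch 2| = 23 + 30 − 12 = 41.00.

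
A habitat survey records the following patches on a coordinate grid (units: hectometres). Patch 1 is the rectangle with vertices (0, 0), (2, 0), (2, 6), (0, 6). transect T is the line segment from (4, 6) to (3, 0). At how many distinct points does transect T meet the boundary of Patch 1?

0

The segment lies entirely outside Patch 1 and never meets its boundary.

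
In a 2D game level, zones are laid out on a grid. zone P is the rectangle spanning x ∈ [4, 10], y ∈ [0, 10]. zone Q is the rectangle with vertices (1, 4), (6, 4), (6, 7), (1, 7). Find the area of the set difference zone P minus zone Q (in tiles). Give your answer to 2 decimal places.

|zone P∩zone Q|: x∈[4,6], y∈[4,7] → 2·3 = 6.
|zone P| = 60.
|zone P ∖ zone Q| = |zone P| − |zone P∩zone Q| = 60 − 6 = 54.00.

54.00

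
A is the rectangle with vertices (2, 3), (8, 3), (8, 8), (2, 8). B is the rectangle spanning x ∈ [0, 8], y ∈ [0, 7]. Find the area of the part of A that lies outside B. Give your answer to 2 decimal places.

6.00

|A∩B|: x∈[2,8], y∈[3,7] → 6·4 = 24.
|A| = 30.
|A ∖ B| = |A| − |A∩B| = 30 − 24 = 6.00.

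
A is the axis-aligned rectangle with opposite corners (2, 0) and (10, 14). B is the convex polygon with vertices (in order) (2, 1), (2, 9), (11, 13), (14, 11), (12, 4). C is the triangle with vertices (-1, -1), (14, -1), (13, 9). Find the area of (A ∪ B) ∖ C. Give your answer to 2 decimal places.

95.66

|A ∪ B| = 138.3778.
|(A ∪ B) ∩ C| = 42.719.
|(A ∪ B) ∖ C| = 138.3778 − 42.719 = 95.66.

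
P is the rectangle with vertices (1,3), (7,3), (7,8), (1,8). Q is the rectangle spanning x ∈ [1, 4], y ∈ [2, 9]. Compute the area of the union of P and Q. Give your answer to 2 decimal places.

By inclusion–exclusion:
Individual areas: |P| = 30, |Q| = 21.
|P∩Q|: x∈[1,4], y∈[3,8] → 3·5 = 15.
|P ∪ Q| = 51 − 15 = 36.00.

36.00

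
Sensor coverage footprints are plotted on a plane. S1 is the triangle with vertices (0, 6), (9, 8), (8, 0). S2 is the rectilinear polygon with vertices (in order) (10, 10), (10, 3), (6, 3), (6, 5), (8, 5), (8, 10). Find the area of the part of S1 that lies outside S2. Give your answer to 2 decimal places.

27.67

|S1| = 35, |S1∩S2| = 7.3264.
|S1 ∖ S2| = |S1| − |S1∩S2| = 35 − 7.3264 = 27.67.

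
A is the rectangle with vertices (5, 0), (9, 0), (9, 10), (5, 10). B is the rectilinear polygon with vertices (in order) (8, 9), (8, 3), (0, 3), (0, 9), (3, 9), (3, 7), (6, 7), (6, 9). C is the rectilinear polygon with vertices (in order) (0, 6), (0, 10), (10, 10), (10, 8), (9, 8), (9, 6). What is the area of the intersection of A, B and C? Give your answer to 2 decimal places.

7.00

The intersection is the polygon with vertices (6,7), (6,9), (8,9), (8,6), (5,6), (5,7).
By the shoelace formula its area is 7.00.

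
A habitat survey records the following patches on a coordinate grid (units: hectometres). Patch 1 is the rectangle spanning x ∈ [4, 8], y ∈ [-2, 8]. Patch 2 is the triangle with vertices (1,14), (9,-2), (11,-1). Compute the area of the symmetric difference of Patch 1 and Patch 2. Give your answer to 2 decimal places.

|Patch 1| = 40, |Patch 2| = 20, |Patch 1∩Patch 2| = 9.25.
|Patch 1 △ Patch 2| = |Patch 1| + |Patch 2| − 2·|Patch 1∩Patch 2| = 40 + 20 − 18.5 = 41.50.

41.50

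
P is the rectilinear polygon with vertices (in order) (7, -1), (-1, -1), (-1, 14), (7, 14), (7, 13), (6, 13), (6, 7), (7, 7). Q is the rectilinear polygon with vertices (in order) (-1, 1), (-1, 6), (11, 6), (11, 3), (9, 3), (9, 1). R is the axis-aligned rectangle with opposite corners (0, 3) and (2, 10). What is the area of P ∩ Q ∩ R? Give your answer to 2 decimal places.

6.00

The intersection is the polygon with vertices (2,6), (2,3), (0,3), (0,6).
By the shoelace formula its area is 6.00.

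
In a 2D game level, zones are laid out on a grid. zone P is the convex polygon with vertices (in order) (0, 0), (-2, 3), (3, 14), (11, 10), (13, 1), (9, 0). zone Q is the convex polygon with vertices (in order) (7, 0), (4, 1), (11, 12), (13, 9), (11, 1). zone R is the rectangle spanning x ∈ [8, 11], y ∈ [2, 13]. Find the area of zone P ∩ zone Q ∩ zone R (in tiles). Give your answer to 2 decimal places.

The intersection is the polygon with vertices (10.034,10.483), (11,10), (11,2), (8,2), (8,7.286).
By the shoelace formula its area is 21.96.

21.96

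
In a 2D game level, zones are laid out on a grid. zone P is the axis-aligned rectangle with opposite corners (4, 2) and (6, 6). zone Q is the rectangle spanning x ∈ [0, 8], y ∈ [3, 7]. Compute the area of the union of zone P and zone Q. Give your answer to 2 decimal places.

34.00

By inclusion–exclusion:
Individual areas: |zone P| = 8, |zone Q| = 32.
|zone P∩zone Q|: x∈[4,6], y∈[3,6] → 2·3 = 6.
|zone P ∪ zone Q| = 40 − 6 = 34.00.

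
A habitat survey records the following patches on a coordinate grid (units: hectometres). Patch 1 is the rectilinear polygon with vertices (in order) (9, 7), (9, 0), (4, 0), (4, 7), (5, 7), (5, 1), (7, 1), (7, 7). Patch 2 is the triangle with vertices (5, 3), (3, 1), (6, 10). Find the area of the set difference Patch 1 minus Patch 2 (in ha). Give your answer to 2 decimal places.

|Patch 1| = 23, |Patch 1∩Patch 2| = 3.
|Patch 1 ∖ Patch 2| = |Patch 1| − |Patch 1∩Patch 2| = 23 − 3 = 20.00.

20.00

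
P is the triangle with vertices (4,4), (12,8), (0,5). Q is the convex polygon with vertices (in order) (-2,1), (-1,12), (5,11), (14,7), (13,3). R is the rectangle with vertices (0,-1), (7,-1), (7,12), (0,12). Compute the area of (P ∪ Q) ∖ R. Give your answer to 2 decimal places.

|P ∪ Q| = 121.5024.
|(P ∪ Q) ∩ R| = 66.0611.
|(P ∪ Q) ∖ R| = 121.5024 − 66.0611 = 55.44.

55.44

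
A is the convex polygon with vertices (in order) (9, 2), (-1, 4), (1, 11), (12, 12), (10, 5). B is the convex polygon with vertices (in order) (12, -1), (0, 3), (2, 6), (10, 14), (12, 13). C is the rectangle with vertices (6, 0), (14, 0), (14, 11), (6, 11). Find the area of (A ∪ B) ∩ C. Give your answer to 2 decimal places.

The region (A ∪ B) ∩ C is the polygon with vertices (12,0), (9,0), (6,1), (6,11), (12,11).
By the shoelace formula its area is 64.50.

64.50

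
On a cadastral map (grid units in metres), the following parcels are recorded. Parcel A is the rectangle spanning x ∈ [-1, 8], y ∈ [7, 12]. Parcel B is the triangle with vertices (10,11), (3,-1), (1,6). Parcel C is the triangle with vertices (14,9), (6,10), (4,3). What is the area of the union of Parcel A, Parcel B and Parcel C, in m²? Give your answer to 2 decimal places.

87.86

By inclusion–exclusion:
Individual areas: |Parcel A| = 45, |Parcel B| = 36.5, |Parcel C| = 29.
|Parcel A∩Parcel B| = 7.4159.
|Parcel A∩Parcel C| = 7.0357.
|Parcel B∩Parcel C| = 13.7733.
|Parcel A∩Parcel B∩Parcel C| = 5.5893.
|Parcel A ∪ Parcel B ∪ Parcel C| = 110.5 − 28.2249 + 5.5893 = 87.86.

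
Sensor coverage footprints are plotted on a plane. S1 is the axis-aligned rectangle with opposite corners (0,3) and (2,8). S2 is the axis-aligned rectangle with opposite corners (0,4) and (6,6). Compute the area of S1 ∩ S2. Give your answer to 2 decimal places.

4.00

|S1∩S2|: x∈[0,2], y∈[4,6] → 2·2 = 4.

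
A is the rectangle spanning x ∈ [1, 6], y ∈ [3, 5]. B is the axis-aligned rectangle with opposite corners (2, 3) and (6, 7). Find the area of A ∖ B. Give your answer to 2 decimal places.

|A∩B|: x∈[2,6], y∈[3,5] → 4·2 = 8.
|A| = 10.
|A ∖ B| = |A| − |A∩B| = 10 − 8 = 2.00.

2.00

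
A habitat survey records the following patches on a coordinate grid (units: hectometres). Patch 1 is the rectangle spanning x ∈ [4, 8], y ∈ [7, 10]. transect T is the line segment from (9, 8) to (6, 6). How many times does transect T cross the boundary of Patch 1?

2

The segment meets the boundary at (7.5,7), (8,7.333).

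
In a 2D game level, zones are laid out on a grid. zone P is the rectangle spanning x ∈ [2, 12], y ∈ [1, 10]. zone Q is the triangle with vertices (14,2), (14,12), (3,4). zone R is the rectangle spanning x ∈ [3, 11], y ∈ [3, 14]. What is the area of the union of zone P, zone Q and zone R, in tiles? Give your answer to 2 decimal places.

By inclusion–exclusion:
Individual areas: |zone P| = 90, |zone Q| = 55, |zone R| = 88.
|zone P∩zone Q| = 36.6136.
|zone P∩zone R|: x∈[3,11], y∈[3,10] → 8·7 = 56.
|zone Q∩zone R| = 28.5227.
|zone P∩zone Q∩zone R| = 28.5227.
|zone P ∪ zone Q ∪ zone R| = 233 − 121.1364 + 28.5227 = 140.39.

140.39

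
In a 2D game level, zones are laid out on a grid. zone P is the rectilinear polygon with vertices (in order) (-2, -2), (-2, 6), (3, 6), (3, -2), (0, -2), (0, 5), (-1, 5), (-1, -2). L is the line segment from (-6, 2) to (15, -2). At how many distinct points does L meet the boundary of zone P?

4

The segment meets the boundary at (0,0.857), (-1,1.048), (-2,1.238), (3,0.286).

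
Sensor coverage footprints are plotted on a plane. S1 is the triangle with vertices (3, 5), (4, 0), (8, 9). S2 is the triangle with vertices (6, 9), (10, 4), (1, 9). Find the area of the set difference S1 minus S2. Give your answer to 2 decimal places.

12.25

|S1| = 14.5, |S1∩S2| = 2.2515.
|S1 ∖ S2| = |S1| − |S1∩S2| = 14.5 − 2.2515 = 12.25.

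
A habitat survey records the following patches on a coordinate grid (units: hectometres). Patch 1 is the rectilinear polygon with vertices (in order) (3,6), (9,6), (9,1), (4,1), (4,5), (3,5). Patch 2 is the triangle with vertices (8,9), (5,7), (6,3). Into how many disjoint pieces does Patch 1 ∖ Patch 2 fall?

Patch 1 ∖ Patch 2 is a single connected region.

1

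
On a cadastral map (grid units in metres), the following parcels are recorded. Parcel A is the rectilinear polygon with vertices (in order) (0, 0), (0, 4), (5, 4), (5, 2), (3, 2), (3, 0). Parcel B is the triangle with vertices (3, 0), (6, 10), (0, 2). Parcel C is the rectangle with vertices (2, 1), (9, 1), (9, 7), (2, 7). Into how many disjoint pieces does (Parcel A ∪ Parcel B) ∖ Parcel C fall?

(Parcel A ∪ Parcel B) ∖ Parcel C splits into 2 disjoint pieces (area 9.3167, area 2.025).

2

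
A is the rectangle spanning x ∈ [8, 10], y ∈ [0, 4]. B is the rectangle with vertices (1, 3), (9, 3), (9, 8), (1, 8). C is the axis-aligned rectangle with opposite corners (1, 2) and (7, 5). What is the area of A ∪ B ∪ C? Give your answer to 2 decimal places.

By inclusion–exclusion:
Individual areas: |A| = 8, |B| = 40, |C| = 18.
|A∩B|: x∈[8,9], y∈[3,4] → 1·1 = 1.
|A∩C| = 0 (no overlap).
|B∩C|: x∈[1,7], y∈[3,5] → 6·2 = 12.
|A∩B∩C| = 0.
|A ∪ B ∪ C| = 66 − 13 + 0 = 53.00.

53.00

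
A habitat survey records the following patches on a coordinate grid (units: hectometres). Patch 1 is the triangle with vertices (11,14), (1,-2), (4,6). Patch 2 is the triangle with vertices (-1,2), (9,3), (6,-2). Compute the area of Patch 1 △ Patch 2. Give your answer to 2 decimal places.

35.85

|Patch 1| = 16, |Patch 2| = 23.5, |Patch 1∩Patch 2| = 1.8244.
|Patch 1 △ Patch 2| = |Patch 1| + |Patch 2| − 2·|Patch 1∩Patch 2| = 16 + 23.5 − 3.6489 = 35.85.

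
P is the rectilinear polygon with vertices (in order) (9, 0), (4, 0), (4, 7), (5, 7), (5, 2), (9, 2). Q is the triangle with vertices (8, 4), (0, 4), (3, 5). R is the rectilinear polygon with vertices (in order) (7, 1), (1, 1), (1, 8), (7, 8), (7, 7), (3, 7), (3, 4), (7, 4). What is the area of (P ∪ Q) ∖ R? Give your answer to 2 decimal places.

11.97

|P ∪ Q| = 18.3.
|(P ∪ Q) ∩ R| = 6.3333.
|(P ∪ Q) ∖ R| = 18.3 − 6.3333 = 11.97.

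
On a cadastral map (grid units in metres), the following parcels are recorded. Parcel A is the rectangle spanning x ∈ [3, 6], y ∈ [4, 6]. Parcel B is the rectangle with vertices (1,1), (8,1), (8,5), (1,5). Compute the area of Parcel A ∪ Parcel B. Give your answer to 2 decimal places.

31.00

By inclusion–exclusion:
Individual areas: |Parcel A| = 6, |Parcel B| = 28.
|Parcel A∩Parcel B|: x∈[3,6], y∈[4,5] → 3·1 = 3.
|Parcel A ∪ Parcel B| = 34 − 3 = 31.00.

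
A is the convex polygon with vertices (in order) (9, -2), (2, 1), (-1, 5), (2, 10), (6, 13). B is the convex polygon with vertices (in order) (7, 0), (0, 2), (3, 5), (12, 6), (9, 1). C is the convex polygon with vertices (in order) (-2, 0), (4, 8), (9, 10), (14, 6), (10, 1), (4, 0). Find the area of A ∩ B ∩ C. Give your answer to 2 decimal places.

The intersection is the polygon with vertices (3,5), (7.5,5.5), (8.452,0.742), (5.895,0.316), (1.591,1.546), (0.714,2.714).
By the shoelace formula its area is 28.19.

28.19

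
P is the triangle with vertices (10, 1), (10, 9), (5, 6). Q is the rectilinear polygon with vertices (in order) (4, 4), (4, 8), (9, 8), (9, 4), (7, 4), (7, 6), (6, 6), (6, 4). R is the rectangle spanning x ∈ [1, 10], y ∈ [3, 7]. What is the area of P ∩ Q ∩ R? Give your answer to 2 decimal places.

The intersection is the polygon with vertices (6.667,7), (9,7), (9,4), (7,4), (7,6), (6,6), (6,5), (5,6).
By the shoelace formula its area is 7.67.

7.67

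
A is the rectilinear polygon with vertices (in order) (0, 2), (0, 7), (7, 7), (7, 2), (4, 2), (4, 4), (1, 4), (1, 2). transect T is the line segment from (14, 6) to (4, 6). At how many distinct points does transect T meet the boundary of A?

1

The segment meets the boundary at (7,6).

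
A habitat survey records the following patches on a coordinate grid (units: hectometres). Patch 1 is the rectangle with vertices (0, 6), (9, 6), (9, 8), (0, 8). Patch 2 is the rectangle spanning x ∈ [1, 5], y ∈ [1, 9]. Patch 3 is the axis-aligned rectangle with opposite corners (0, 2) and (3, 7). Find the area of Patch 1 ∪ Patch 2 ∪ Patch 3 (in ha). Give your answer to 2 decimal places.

By inclusion–exclusion:
Individual areas: |Patch 1| = 18, |Patch 2| = 32, |Patch 3| = 15.
|Patch 1∩Patch 2|: x∈[1,5], y∈[6,8] → 4·2 = 8.
|Patch 1∩Patch 3|: x∈[0,3], y∈[6,7] → 3·1 = 3.
|Patch 2∩Patch 3|: x∈[1,3], y∈[2,7] → 2·5 = 10.
|Patch 1∩Patch 2∩Patch 3| = 2.
|Patch 1 ∪ Patch 2 ∪ Patch 3| = 65 − 21 + 2 = 46.00.

46.00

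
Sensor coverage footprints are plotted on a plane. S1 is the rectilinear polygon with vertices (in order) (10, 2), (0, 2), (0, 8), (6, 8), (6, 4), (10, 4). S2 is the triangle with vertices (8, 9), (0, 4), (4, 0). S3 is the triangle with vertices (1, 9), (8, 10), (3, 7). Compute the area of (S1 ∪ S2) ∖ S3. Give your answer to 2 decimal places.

|S1 ∪ S2| = 50.1389.
|(S1 ∪ S2) ∩ S3| = 1.3333.
|(S1 ∪ S2) ∖ S3| = 50.1389 − 1.3333 = 48.81.

48.81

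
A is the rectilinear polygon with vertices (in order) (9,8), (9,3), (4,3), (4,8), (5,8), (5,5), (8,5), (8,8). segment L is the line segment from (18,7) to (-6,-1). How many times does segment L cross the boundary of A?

2

The segment meets the boundary at (6,3), (9,4).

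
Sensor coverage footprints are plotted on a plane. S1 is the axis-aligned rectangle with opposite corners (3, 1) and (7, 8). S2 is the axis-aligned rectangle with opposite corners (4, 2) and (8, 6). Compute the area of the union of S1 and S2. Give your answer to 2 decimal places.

32.00

By inclusion–exclusion:
Individual areas: |S1| = 28, |S2| = 16.
|S1∩S2|: x∈[4,7], y∈[2,6] → 3·4 = 12.
|S1 ∪ S2| = 44 − 12 = 32.00.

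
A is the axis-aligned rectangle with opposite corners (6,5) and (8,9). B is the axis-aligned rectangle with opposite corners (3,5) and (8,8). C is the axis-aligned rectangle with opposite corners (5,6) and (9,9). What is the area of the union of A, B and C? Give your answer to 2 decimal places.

By inclusion–exclusion:
Individual areas: |A| = 8, |B| = 15, |C| = 12.
|A∩B|: x∈[6,8], y∈[5,8] → 2·3 = 6.
|A∩C|: x∈[6,8], y∈[6,9] → 2·3 = 6.
|B∩C|: x∈[5,8], y∈[6,8] → 3·2 = 6.
|A∩B∩C| = 4.
|A ∪ B ∪ C| = 35 − 18 + 4 = 21.00.

21.00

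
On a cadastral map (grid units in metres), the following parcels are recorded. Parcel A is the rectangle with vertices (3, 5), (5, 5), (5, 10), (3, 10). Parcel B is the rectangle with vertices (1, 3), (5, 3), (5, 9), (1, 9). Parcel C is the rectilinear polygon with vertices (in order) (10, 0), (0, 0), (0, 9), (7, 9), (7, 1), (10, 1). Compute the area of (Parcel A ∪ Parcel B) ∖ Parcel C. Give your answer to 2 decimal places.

|Parcel A ∪ Parcel B| = 26.
|(Parcel A ∪ Parcel B) ∩ Parcel C| = 24.
|(Parcel A ∪ Parcel B) ∖ Parcel C| = 26 − 24 = 2.00.

2.00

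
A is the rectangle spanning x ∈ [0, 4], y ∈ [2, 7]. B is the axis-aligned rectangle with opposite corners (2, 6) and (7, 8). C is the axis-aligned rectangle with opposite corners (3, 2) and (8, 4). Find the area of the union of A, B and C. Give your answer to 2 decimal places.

By inclusion–exclusion:
Individual areas: |A| = 20, |B| = 10, |C| = 10.
|A∩B|: x∈[2,4], y∈[6,7] → 2·1 = 2.
|A∩C|: x∈[3,4], y∈[2,4] → 1·2 = 2.
|B∩C| = 0 (no overlap).
|A∩B∩C| = 0.
|A ∪ B ∪ C| = 40 − 4 + 0 = 36.00.

36.00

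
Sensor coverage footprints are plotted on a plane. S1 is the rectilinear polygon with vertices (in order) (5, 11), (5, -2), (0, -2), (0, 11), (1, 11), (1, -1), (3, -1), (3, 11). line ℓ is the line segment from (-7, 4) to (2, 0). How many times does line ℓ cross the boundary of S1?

2

The segment meets the boundary at (1,0.444), (0,0.889).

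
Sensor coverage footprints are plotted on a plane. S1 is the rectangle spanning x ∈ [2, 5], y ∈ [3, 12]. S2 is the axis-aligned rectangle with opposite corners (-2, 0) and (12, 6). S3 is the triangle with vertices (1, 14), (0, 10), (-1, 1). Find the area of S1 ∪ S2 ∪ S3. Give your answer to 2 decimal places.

103.97

By inclusion–exclusion:
Individual areas: |S1| = 27, |S2| = 84, |S3| = 2.5.
|S1∩S2|: x∈[2,5], y∈[3,6] → 3·3 = 9.
|S1∩S3| = 0.
|S2∩S3| = 0.5342.
|S1∩S2∩S3| = 0.
|S1 ∪ S2 ∪ S3| = 113.5 − 9.5342 + 0 = 103.97.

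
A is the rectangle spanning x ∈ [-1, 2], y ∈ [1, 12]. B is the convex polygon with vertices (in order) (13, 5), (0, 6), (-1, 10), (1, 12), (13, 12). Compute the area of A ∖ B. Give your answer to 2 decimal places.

18.85

|A| = 33, |A∩B| = 14.1538.
|A ∖ B| = |A| − |A∩B| = 33 − 14.1538 = 18.85.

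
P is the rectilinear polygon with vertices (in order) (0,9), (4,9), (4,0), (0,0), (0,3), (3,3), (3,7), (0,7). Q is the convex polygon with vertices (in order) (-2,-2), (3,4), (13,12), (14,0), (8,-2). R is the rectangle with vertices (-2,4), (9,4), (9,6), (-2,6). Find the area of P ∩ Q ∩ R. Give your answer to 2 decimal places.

0.40

The intersection is the polygon with vertices (4,4.8), (4,4), (3,4).
By the shoelace formula its area is 0.40.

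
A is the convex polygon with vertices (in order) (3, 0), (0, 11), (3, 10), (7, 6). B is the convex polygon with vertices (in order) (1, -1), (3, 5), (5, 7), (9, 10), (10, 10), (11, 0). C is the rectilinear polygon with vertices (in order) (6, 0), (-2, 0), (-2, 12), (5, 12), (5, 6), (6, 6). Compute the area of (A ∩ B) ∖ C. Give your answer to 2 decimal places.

|A ∩ B| = 15.5893.
|(A ∩ B) ∩ C| = 13.125.
|(A ∩ B) ∖ C| = 15.5893 − 13.125 = 2.46.

2.46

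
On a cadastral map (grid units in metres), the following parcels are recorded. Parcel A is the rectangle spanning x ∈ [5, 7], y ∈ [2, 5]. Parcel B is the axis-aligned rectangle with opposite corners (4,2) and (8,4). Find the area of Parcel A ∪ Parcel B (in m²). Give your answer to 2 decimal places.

10.00

By inclusion–exclusion:
Individual areas: |Parcel A| = 6, |Parcel B| = 8.
|Parcel A∩Parcel B|: x∈[5,7], y∈[2,4] → 2·2 = 4.
|Parcel A ∪ Parcel B| = 14 − 4 = 10.00.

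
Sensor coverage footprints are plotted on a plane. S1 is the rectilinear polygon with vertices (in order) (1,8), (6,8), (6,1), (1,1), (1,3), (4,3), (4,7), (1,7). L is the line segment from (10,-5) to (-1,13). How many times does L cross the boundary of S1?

4

The segment meets the boundary at (2.667,7), (4,4.818), (6,1.545), (2.056,8).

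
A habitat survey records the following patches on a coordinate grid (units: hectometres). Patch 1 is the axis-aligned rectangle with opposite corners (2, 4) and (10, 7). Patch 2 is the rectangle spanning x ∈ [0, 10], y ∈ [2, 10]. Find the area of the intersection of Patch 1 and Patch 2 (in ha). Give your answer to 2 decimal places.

|Patch 1∩Patch 2|: x∈[2,10], y∈[4,7] → 8·3 = 24.

24.00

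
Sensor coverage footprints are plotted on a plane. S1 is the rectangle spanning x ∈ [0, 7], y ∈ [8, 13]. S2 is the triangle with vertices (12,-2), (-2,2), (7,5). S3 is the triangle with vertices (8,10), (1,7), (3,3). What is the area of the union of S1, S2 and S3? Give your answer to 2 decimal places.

87.94

By inclusion–exclusion:
Individual areas: |S1| = 35, |S2| = 39, |S3| = 17.
|S1∩S2| = 0.
|S1∩S3| = 2.7524.
|S2∩S3| = 0.3036.
|S1∩S2∩S3| = 0.
|S1 ∪ S2 ∪ S3| = 91 − 3.056 + 0 = 87.94.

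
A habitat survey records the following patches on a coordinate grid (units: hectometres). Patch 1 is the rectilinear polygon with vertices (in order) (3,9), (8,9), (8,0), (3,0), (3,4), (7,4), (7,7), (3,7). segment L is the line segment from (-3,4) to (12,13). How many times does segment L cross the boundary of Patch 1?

The segment meets the boundary at (5.333,9), (3,7.6).

2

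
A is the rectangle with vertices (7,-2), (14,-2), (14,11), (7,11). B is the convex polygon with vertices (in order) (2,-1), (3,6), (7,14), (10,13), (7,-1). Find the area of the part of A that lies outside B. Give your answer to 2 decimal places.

75.57

|A| = 91, |A∩B| = 15.4286.
|A ∖ B| = |A| − |A∩B| = 91 − 15.4286 = 75.57.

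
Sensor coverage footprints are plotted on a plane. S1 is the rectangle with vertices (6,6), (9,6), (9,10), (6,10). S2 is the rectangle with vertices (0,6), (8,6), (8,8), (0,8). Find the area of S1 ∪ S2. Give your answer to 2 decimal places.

24.00

By inclusion–exclusion:
Individual areas: |S1| = 12, |S2| = 16.
|S1∩S2|: x∈[6,8], y∈[6,8] → 2·2 = 4.
|S1 ∪ S2| = 28 − 4 = 24.00.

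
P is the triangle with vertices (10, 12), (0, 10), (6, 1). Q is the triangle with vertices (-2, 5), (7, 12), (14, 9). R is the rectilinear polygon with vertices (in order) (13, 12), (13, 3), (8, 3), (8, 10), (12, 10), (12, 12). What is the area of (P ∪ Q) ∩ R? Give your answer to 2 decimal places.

The region (P ∪ Q) ∩ R is the polygon with vertices (13,9.429), (13,8.75), (8.4,7.6), (8,6.5), (8,10), (11.667,10).
By the shoelace formula its area is 9.19.

9.19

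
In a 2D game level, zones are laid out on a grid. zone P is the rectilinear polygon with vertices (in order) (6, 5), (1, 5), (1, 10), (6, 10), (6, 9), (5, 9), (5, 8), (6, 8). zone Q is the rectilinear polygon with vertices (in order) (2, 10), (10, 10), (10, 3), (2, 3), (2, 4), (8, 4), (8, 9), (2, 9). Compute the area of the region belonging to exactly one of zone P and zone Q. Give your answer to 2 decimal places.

42.00

|zone P| = 24, |zone Q| = 26, |zone P∩zone Q| = 4.
|zone P △ zone Q| = |zone P| + |zone Q| − 2·|zone P∩zone Q| = 24 + 26 − 8 = 42.00.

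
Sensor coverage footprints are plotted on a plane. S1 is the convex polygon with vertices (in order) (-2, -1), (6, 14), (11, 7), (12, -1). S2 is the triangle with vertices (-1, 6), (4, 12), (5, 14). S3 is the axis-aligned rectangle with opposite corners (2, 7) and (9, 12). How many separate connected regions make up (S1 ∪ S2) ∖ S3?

4

(S1 ∪ S2) ∖ S3 splits into 4 disjoint pieces (area 2.4952, area 93.7333, area 0.5, area 0.6).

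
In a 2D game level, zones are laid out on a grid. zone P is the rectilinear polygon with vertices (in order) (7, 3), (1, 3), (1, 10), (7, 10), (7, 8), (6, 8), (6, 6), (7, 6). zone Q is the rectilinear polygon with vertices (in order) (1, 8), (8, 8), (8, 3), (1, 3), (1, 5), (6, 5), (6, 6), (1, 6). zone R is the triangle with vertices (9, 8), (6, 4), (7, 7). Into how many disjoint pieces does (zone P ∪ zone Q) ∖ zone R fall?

1

(zone P ∪ zone Q) ∖ zone R is a single connected region.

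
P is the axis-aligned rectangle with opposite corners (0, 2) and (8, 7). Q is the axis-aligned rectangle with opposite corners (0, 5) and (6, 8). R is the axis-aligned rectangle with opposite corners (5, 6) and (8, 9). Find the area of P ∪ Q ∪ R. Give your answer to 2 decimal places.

By inclusion–exclusion:
Individual areas: |P| = 40, |Q| = 18, |R| = 9.
|P∩Q|: x∈[0,6], y∈[5,7] → 6·2 = 12.
|P∩R|: x∈[5,8], y∈[6,7] → 3·1 = 3.
|Q∩R|: x∈[5,6], y∈[6,8] → 1·2 = 2.
|P∩Q∩R| = 1.
|P ∪ Q ∪ R| = 67 − 17 + 1 = 51.00.

51.00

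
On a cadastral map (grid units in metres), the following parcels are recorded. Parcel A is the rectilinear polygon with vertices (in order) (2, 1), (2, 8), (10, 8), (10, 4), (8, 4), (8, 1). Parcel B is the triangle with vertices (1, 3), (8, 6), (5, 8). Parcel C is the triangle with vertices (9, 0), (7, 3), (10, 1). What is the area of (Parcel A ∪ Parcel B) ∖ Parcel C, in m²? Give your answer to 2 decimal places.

|Parcel A ∪ Parcel B| = 50.4107.
|(Parcel A ∪ Parcel B) ∩ Parcel C| = 0.4167.
|(Parcel A ∪ Parcel B) ∖ Parcel C| = 50.4107 − 0.4167 = 49.99.

49.99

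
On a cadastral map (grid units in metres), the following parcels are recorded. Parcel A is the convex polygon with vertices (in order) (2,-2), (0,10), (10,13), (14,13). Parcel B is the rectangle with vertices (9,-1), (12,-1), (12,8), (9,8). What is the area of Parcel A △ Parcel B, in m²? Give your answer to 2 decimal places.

|Parcel A| = 93, |Parcel B| = 27, |Parcel A∩Parcel B| = 0.625.
|Parcel A △ Parcel B| = |Parcel A| + |Parcel B| − 2·|Parcel A∩Parcel B| = 93 + 27 − 1.25 = 118.75.

118.75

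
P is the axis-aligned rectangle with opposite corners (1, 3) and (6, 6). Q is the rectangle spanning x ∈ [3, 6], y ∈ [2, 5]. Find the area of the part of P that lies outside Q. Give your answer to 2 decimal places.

9.00

|P∩Q|: x∈[3,6], y∈[3,5] → 3·2 = 6.
|P| = 15.
|P ∖ Q| = |P| − |P∩Q| = 15 − 6 = 9.00.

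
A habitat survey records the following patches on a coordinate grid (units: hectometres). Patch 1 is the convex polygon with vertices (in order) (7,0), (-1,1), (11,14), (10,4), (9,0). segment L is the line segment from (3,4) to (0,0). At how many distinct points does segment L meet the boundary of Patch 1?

The segment meets the boundary at (0.6,0.8).

1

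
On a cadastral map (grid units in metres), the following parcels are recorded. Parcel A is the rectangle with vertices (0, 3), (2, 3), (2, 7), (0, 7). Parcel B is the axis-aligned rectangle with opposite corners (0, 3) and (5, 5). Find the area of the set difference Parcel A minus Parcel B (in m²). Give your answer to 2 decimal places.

|Parcel A∩Parcel B|: x∈[0,2], y∈[3,5] → 2·2 = 4.
|Parcel A| = 8.
|Parcel A ∖ Parcel B| = |Parcel A| − |Parcel A∩Parcel B| = 8 − 4 = 4.00.

4.00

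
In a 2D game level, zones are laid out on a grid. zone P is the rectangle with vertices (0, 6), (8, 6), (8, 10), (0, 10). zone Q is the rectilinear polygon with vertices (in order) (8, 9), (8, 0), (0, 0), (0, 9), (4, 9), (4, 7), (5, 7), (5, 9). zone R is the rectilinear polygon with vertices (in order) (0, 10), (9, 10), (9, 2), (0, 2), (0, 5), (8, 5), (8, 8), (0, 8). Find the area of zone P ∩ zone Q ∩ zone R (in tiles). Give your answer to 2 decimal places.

7.00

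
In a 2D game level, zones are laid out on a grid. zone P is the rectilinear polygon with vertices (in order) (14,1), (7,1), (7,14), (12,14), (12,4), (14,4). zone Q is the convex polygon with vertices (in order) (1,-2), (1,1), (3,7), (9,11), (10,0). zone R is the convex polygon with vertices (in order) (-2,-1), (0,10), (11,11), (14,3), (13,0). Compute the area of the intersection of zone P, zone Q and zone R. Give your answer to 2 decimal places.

23.18

The intersection is the polygon with vertices (7,9.667), (8.684,10.79), (9.016,10.82), (9.909,1), (7,1).
By the shoelace formula its area is 23.18.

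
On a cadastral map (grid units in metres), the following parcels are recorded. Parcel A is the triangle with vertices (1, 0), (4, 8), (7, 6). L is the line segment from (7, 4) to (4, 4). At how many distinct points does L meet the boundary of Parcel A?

The segment meets the boundary at (5,4).

1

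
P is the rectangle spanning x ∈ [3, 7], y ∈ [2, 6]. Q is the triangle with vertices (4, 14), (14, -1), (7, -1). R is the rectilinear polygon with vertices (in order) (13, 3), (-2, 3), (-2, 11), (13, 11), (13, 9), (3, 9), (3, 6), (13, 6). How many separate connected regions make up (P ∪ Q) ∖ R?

(P ∪ Q) ∖ R splits into 3 disjoint pieces (area 27.5667, area 9.1, area 2.1).

3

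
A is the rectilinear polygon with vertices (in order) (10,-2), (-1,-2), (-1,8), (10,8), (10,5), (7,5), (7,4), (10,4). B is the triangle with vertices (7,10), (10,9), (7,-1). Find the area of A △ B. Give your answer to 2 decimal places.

102.50

|A| = 107, |B| = 16.5, |A∩B| = 10.5.
|A △ B| = |A| + |B| − 2·|A∩B| = 107 + 16.5 − 21 = 102.50.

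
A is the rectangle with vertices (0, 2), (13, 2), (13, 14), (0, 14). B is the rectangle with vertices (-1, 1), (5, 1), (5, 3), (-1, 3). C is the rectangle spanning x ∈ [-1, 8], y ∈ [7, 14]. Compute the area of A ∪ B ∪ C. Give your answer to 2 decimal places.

By inclusion–exclusion:
Individual areas: |A| = 156, |B| = 12, |C| = 63.
|A∩B|: x∈[0,5], y∈[2,3] → 5·1 = 5.
|A∩C|: x∈[0,8], y∈[7,14] → 8·7 = 56.
|B∩C| = 0 (no overlap).
|A∩B∩C| = 0.
|A ∪ B ∪ C| = 231 − 61 + 0 = 170.00.

170.00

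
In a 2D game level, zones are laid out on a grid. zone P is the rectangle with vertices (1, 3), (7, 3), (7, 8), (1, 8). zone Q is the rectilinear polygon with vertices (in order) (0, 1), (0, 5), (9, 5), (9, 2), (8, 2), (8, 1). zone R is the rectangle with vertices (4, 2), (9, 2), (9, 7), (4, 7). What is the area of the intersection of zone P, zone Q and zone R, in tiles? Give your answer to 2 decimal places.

The intersection is the polygon with vertices (4,3), (4,5), (7,5), (7,3).
By the shoelace formula its area is 6.00.

6.00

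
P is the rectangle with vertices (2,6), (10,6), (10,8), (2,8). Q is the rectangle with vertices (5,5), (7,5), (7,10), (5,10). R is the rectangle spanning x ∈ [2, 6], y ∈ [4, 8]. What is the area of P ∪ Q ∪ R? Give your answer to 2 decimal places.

29.00

By inclusion–exclusion:
Individual areas: |P| = 16, |Q| = 10, |R| = 16.
|P∩Q|: x∈[5,7], y∈[6,8] → 2·2 = 4.
|P∩R|: x∈[2,6], y∈[6,8] → 4·2 = 8.
|Q∩R|: x∈[5,6], y∈[5,8] → 1·3 = 3.
|P∩Q∩R| = 2.
|P ∪ Q ∪ R| = 42 − 15 + 2 = 29.00.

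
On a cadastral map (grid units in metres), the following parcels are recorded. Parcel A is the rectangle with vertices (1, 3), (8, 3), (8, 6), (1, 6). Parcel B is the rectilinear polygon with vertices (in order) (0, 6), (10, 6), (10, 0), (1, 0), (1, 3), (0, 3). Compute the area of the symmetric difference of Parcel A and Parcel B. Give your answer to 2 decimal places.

36.00

|Parcel A| = 21, |Parcel B| = 57, |Parcel A∩Parcel B| = 21.
|Parcel A △ Parcel B| = |Parcel A| + |Parcel B| − 2·|Parcel A∩Parcel B| = 21 + 57 − 42 = 36.00.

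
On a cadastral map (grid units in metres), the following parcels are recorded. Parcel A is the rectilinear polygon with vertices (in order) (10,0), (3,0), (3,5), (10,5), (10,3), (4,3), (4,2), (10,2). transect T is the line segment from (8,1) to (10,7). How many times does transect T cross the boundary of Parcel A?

The segment meets the boundary at (9.333,5), (8.667,3), (8.333,2).

3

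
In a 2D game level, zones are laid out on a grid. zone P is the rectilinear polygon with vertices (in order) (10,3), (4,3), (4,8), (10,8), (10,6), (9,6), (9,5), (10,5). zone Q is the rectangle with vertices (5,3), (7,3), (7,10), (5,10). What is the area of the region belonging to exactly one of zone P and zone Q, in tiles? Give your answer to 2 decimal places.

23.00

|zone P| = 29, |zone Q| = 14, |zone P∩zone Q| = 10.
|zone P △ zone Q| = |zone P| + |zone Q| − 2·|zone P∩zone Q| = 29 + 14 − 20 = 23.00.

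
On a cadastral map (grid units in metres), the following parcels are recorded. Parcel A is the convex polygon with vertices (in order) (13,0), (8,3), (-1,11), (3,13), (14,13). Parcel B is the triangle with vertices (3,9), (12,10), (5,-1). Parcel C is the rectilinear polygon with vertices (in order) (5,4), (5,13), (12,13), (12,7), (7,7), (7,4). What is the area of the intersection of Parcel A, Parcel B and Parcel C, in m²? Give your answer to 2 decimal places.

19.85

The intersection is the polygon with vertices (12,10), (10.091,7), (7,7), (7,4), (6.875,4), (5,5.667), (5,9.222).
By the shoelace formula its area is 19.85.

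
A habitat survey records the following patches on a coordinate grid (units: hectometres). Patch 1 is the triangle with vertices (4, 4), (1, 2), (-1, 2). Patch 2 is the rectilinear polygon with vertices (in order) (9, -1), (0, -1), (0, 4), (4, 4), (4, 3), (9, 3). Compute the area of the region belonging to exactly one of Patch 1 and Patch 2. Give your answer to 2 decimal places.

38.40

|Patch 1| = 2, |Patch 2| = 40, |Patch 1∩Patch 2| = 1.8.
|Patch 1 △ Patch 2| = |Patch 1| + |Patch 2| − 2·|Patch 1∩Patch 2| = 2 + 40 − 3.6 = 38.40.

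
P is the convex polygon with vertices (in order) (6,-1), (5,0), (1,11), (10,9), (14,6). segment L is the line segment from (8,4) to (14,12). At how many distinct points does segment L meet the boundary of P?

The segment meets the boundary at (11.12,8.16).

1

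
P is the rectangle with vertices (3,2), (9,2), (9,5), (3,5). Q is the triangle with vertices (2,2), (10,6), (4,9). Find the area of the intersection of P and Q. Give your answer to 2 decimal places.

6.25

The intersection is the polygon with vertices (3,5), (8,5), (3,2.5).
By the shoelace formula its area is 6.25.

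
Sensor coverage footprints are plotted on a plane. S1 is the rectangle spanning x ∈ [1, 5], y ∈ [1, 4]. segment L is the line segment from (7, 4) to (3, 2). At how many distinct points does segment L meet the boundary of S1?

The segment meets the boundary at (5,3).

1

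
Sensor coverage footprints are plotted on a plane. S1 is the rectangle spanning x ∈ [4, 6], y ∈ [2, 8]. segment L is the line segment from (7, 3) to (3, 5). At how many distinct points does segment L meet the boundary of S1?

The segment meets the boundary at (4,4.5), (6,3.5).

2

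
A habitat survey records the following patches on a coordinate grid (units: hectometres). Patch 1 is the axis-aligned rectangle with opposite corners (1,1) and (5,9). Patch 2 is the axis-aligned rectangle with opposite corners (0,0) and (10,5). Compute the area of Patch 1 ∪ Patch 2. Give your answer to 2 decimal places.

By inclusion–exclusion:
Individual areas: |Patch 1| = 32, |Patch 2| = 50.
|Patch 1∩Patch 2|: x∈[1,5], y∈[1,5] → 4·4 = 16.
|Patch 1 ∪ Patch 2| = 82 − 16 = 66.00.

66.00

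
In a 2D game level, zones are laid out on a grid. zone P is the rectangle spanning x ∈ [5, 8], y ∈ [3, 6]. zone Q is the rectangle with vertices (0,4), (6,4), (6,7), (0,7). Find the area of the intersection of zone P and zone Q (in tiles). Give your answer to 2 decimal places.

|zone P∩zone Q|: x∈[5,6], y∈[4,6] → 1·2 = 2.

2.00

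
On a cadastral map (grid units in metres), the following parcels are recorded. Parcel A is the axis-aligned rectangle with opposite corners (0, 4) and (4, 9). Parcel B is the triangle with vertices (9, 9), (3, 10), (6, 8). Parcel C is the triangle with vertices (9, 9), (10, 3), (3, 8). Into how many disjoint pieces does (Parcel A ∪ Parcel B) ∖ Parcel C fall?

(Parcel A ∪ Parcel B) ∖ Parcel C splits into 2 disjoint pieces (area 19.5595, area 3.6).

2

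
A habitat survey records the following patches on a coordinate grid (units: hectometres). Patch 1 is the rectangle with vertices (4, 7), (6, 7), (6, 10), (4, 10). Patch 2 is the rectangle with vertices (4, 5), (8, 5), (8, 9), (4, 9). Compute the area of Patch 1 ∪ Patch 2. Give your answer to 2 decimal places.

By inclusion–exclusion:
Individual areas: |Patch 1| = 6, |Patch 2| = 16.
|Patch 1∩Patch 2|: x∈[4,6], y∈[7,9] → 2·2 = 4.
|Patch 1 ∪ Patch 2| = 22 − 4 = 18.00.

18.00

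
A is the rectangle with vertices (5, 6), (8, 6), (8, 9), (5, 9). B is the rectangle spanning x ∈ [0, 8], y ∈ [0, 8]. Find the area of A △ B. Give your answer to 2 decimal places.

|A∩B|: x∈[5,8], y∈[6,8] → 3·2 = 6.
|A △ B| = |A| + |B| − 2·|A∩B| = 9 + 64 − 12 = 61.00.

61.00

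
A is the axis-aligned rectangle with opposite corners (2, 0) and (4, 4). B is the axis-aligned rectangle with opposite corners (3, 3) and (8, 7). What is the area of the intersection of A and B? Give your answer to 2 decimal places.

1.00

|A∩B|: x∈[3,4], y∈[3,4] → 1·1 = 1.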